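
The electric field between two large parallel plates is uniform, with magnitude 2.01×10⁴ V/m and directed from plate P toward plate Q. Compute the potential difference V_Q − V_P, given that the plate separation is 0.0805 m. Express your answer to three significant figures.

In a uniform field, potential decreases in the direction of E: ΔV = −E·d for a displacement d parallel to E.
Going from P to Q is a displacement of 0.0805 m along the field, so V_Q − V_P = −Ed = -1620 V.

-1620 V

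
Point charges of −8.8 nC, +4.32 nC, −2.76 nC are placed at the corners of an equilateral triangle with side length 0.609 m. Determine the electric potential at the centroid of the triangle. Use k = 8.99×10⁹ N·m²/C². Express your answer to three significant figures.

Electric potential is a scalar, so the contributions from each charge add algebraically: V = Σ kqᵢ/rᵢ.
The distance from each vertex to the centroid is a/√3 = 0.352 m.
V = k[(-8.80×10⁻⁹)/(0.352) + (4.32×10⁻⁹)/(0.352) + (-2.76×10⁻⁹)/(0.352)] = -185 V.

-185 V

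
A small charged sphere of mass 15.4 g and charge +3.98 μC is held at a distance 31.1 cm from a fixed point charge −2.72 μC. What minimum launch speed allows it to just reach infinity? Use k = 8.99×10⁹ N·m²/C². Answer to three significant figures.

6.38 m/s

To just escape, total mechanical energy must reach zero at infinity: ½mv²_min + U = 0, so ½mv²_min = −U = |kQq|/r.
|U| = |kQq|/r = (8.99×10⁹ N·m²/C²)(2.72×10⁻⁶)(3.98×10⁻⁶)/(0.311) = 0.313 J.
v_min = √(2|U|/m) = √(2·0.313/0.0154) = 6.38 m/s.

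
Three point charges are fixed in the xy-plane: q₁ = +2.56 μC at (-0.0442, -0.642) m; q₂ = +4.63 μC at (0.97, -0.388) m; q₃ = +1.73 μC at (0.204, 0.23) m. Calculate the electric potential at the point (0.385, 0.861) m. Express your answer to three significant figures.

Electric potential is a scalar, so the contributions from each charge add algebraically: V = Σ kqᵢ/rᵢ.
Distances from the field point to each charge: r₁ = 1.56 m, r₂ = 1.38 m, r₃ = 0.656 m.
V = k[(2.56×10⁻⁶)/(1.56) + (4.63×10⁻⁶)/(1.38) + (1.73×10⁻⁶)/(0.656)] = 6.86×10⁴ V.

6.86×10⁴ V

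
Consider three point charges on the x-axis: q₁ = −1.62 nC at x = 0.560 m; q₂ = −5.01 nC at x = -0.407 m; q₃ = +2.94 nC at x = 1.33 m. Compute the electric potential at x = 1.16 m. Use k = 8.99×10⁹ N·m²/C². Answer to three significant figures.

102 V

Electric potential is a scalar, so the contributions from each charge add algebraically: V = Σ kqᵢ/rᵢ.
Distances from the field point to each charge: r₁ = 0.600 m, r₂ = 1.57 m, r₃ = 0.170 m.
V = k[(-1.62×10⁻⁹)/(0.600) + (-5.01×10⁻⁹)/(1.57) + (2.94×10⁻⁹)/(0.170)] = 102 V.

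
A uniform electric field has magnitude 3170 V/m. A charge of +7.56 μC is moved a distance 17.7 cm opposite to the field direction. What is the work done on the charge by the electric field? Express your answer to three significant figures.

-4.24×10⁻³ J

The potential change for a displacement 17.7 cm opposite to the field direction is ΔV = +Ed = 561 V.
W_field = −qΔV = -4.24×10⁻³ J.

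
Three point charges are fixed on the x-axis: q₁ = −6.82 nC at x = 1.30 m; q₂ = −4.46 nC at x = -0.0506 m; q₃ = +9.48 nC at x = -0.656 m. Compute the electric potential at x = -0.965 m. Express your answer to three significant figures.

205 V

The total potential is the scalar sum of each charge's contribution, V = Σ kqᵢ/rᵢ.
Distances from the field point to each charge: r₁ = 2.27 m, r₂ = 0.914 m, r₃ = 0.309 m.
V = k[(-6.82×10⁻⁹)/(2.27) + (-4.46×10⁻⁹)/(0.914) + (9.48×10⁻⁹)/(0.309)] = 205 V.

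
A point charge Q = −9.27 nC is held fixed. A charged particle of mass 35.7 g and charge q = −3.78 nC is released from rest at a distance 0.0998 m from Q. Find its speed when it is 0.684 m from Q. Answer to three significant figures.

Only the electrostatic force acts, so mechanical energy is conserved: ½mv² = U₁ − U₂ = kQq(1/r₁ − 1/r₂).
U₁ − U₂ = (8.99×10⁹ N·m²/C²)(-9.27×10⁻⁹ C)(-3.78×10⁻⁹ C)(1/0.0998 − 1/0.684) = 2.70×10⁻⁶ J.
v = √(2·2.70×10⁻⁶/0.0357) = 0.0123 m/s.

0.0123 m/s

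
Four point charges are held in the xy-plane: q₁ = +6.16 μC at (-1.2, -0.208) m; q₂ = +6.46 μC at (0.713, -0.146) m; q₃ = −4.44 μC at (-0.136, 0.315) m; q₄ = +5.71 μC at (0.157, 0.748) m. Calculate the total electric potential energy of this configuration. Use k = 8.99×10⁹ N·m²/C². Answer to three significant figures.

The assembly work is the sum of pairwise potential energies, U = Σ_{i<j} kqᵢqⱼ/rᵢⱼ.
Pair separations: r₁₂ = 1.91 m, r₁₃ = 1.19 m, r₁₄ = 1.66 m, r₂₃ = 0.966 m, r₂₄ = 1.05 m, r₃₄ = 0.523 m.
Summing all 6 pair terms gives U = -0.218 J.

-0.218 J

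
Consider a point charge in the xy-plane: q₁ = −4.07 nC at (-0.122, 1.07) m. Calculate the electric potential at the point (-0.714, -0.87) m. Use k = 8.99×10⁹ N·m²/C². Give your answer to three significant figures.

Electric potential is a scalar, so the contributions from each charge add algebraically: V = Σ kqᵢ/rᵢ.
Distances from the field point to each charge: r₁ = 2.03 m.
V = k[(-4.07×10⁻⁹)/(2.03)] = -18.0 V.

-18.0 V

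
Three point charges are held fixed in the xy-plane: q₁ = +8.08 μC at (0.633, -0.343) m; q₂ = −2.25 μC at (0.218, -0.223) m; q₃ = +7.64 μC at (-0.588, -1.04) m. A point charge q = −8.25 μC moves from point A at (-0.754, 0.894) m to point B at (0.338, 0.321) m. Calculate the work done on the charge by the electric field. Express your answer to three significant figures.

The work done by the electric force is W_field = −ΔU = −q(V_B − V_A) = q(V_A − V_B).
At A: distances to the source charges are 1.86 m, 1.48 m, 1.94 m; V_A = Σ kqᵢ/rᵢ = 6.08×10⁴ V.
At B: distances to the source charges are 0.727 m, 0.557 m, 1.65 m; V_B = Σ kqᵢ/rᵢ = 1.05×10⁵ V.
ΔV = V_B − V_A = 4.46×10⁴ V.
W_field = −qΔV = −(-8.25×10⁻⁶ C)(4.46×10⁴ V) = 0.368 J.

0.368 J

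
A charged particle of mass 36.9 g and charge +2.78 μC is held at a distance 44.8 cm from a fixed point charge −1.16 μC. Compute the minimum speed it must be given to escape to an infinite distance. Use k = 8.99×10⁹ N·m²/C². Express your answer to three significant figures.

To just escape, total mechanical energy must reach zero at infinity: ½mv²_min + U = 0, so ½mv²_min = −U = |kQq|/r.
|U| = |kQq|/r = (8.99×10⁹ N·m²/C²)(1.16×10⁻⁶)(2.78×10⁻⁶)/(0.448) = 0.0647 J.
v_min = √(2|U|/m) = √(2·0.0647/0.0369) = 1.87 m/s.

1.87 m/s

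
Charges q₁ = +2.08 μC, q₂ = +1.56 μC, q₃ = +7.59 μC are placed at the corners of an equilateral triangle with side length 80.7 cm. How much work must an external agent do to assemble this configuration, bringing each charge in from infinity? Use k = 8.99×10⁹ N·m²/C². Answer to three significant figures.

0.344 J

The assembly work is the sum of pairwise potential energies, U = Σ_{i<j} kqᵢqⱼ/rᵢⱼ.
All three pair separations equal the side length, 0.807 m.
U = (0.0361) + (0.176) + (0.132) = 0.344 J.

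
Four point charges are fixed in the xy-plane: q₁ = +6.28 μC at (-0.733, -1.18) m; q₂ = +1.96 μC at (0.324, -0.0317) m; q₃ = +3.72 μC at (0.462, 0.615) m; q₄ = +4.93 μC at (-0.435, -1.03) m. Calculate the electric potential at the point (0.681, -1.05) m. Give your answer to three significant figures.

1.16×10⁵ V

The total potential is the scalar sum of each charge's contribution, V = Σ kqᵢ/rᵢ.
Distances from the field point to each charge: r₁ = 1.42 m, r₂ = 1.08 m, r₃ = 1.68 m, r₄ = 1.12 m.
V = k[(6.28×10⁻⁶)/(1.42) + (1.96×10⁻⁶)/(1.08) + (3.72×10⁻⁶)/(1.68) + (4.93×10⁻⁶)/(1.12)] = 1.16×10⁵ V.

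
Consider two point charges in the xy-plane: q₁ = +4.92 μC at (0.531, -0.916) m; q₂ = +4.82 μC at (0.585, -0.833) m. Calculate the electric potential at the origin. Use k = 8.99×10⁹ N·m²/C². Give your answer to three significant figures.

The total potential is the scalar sum of each charge's contribution, V = Σ kqᵢ/rᵢ.
Distances from the field point to each charge: r₁ = 1.06 m, r₂ = 1.02 m.
V = k[(4.92×10⁻⁶)/(1.06) + (4.82×10⁻⁶)/(1.02)] = 8.43×10⁴ V.

8.43×10⁴ V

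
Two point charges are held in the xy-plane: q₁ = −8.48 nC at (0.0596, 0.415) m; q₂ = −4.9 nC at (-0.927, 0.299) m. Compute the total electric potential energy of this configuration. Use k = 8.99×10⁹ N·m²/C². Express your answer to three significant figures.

The assembly work is the sum of pairwise potential energies, U = Σ_{i<j} kqᵢqⱼ/rᵢⱼ.
Pair separations: r₁₂ = 0.993 m.
U = (3.76×10⁻⁷) = 3.76×10⁻⁷ J.

3.76×10⁻⁷ J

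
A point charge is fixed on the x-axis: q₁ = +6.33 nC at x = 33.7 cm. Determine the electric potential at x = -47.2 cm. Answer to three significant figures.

70.3 V

The total potential is the scalar sum of each charge's contribution, V = Σ kqᵢ/rᵢ.
V = k[(6.33×10⁻⁹)/(0.809)] = 70.3 V.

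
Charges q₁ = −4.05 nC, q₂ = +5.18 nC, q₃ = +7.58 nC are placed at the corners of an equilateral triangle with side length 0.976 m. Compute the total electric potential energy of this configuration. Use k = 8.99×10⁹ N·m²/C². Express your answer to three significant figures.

-1.14×10⁻⁷ J

The work to assemble the configuration equals its total potential energy, U = Σ kqᵢqⱼ/rᵢⱼ over all pairs.
All three pair separations equal the side length, 0.976 m.
U = (-1.93×10⁻⁷) + (-2.83×10⁻⁷) + (3.62×10⁻⁷) = -1.14×10⁻⁷ J.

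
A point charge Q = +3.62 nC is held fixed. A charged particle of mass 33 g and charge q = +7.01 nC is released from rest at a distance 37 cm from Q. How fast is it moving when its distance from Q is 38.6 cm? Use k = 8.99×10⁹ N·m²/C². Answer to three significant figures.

Only the electrostatic force acts, so mechanical energy is conserved: ½mv² = U₁ − U₂ = kQq(1/r₁ − 1/r₂).
U₁ − U₂ = (8.99×10⁹ N·m²/C²)(3.62×10⁻⁹ C)(7.01×10⁻⁹ C)(1/0.370 − 1/0.386) = 2.56×10⁻⁸ J.
v = √(2·2.56×10⁻⁸/0.0330) = 1.24×10⁻³ m/s.

1.24×10⁻³ m/s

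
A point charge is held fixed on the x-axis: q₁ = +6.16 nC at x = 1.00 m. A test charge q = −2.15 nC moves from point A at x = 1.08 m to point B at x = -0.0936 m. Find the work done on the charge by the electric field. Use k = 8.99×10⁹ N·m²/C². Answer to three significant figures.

-1.38×10⁻⁶ J

The work done by the electric force is W_field = −ΔU = −q(V_B − V_A) = q(V_A − V_B).
At A: distance to the source charge is 0.0800 m; V_A = kq₁/r = 692 V.
At B: distance to the source charge is 1.09 m; V_B = kq₁/r = 50.6 V.
ΔV = V_B − V_A = -642 V.
W_field = −qΔV = −(-2.15×10⁻⁹ C)(-642 V) = -1.38×10⁻⁶ J.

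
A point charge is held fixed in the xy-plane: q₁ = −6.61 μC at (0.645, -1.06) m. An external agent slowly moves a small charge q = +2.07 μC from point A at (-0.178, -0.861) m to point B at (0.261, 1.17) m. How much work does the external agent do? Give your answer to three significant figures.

0.0909 J

For quasistatic motion the external work equals the change in potential energy: W_ext = qΔV = q(V_B − V_A).
At A: distance to the source charge is 0.847 m; V_A = kq₁/r = -7.02×10⁴ V.
At B: distance to the source charge is 2.26 m; V_B = kq₁/r = -2.63×10⁴ V.
ΔV = V_B − V_A = 4.39×10⁴ V.
W_ext = qΔV = (2.07×10⁻⁶ C)(4.39×10⁴ V) = 0.0909 J.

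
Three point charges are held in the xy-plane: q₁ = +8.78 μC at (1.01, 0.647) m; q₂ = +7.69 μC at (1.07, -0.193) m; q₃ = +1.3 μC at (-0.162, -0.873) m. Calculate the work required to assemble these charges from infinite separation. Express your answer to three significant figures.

The work to assemble the configuration equals its total potential energy, U = Σ kqᵢqⱼ/rᵢⱼ over all pairs.
Pair separations: r₁₂ = 0.842 m, r₁₃ = 1.92 m, r₂₃ = 1.41 m.
U = (0.721) + (0.0535) + (0.0639) = 0.838 J.

0.838 J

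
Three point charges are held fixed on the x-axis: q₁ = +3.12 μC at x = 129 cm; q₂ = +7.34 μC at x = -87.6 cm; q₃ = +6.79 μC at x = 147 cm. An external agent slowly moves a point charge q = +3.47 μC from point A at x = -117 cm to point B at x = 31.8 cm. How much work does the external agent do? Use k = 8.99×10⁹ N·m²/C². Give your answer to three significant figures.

For quasistatic motion the external work equals the change in potential energy: W_ext = qΔV = q(V_B − V_A).
At A: distances to the source charges are 2.46 m, 0.294 m, 2.64 m; V_A = Σ kqᵢ/rᵢ = 2.59×10⁵ V.
At B: distances to the source charges are 0.972 m, 1.19 m, 1.15 m; V_B = Σ kqᵢ/rᵢ = 1.37×10⁵ V.
ΔV = V_B − V_A = -1.22×10⁵ V.
W_ext = qΔV = (3.47×10⁻⁶ C)(-1.22×10⁵ V) = -0.423 J.

-0.423 J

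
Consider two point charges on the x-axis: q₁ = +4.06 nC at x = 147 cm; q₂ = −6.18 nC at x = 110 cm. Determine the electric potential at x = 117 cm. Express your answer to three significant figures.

-672 V

Electric potential is a scalar, so the contributions from each charge add algebraically: V = Σ kqᵢ/rᵢ.
Distances from the field point to each charge: r₁ = 0.300 m, r₂ = 0.0700 m.
V = k[(4.06×10⁻⁹)/(0.300) + (-6.18×10⁻⁹)/(0.0700)] = -672 V.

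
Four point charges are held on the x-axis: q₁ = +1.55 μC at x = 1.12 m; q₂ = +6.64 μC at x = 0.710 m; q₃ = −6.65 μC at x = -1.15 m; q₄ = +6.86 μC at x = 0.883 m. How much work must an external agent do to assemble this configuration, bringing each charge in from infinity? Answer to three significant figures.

2.54 J

The work to assemble the configuration equals its total potential energy, U = Σ kqᵢqⱼ/rᵢⱼ over all pairs.
Pair separations: r₁₂ = 0.410 m, r₁₃ = 2.27 m, r₁₄ = 0.237 m, r₂₃ = 1.86 m, r₂₄ = 0.173 m, r₃₄ = 2.03 m.
Summing all 6 pair terms gives U = 2.54 J.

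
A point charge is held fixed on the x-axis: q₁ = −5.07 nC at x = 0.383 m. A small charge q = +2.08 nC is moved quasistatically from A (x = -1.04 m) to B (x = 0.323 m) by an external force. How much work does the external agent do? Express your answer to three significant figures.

-1.51×10⁻⁶ J

For quasistatic motion the external work equals the change in potential energy: W_ext = qΔV = q(V_B − V_A).
At A: distance to the source charge is 1.42 m; V_A = kq₁/r = -32.0 V.
At B: distance to the source charge is 0.0600 m; V_B = kq₁/r = -760 V.
ΔV = V_B − V_A = -728 V.
W_ext = qΔV = (2.08×10⁻⁹ C)(-728 V) = -1.51×10⁻⁶ J.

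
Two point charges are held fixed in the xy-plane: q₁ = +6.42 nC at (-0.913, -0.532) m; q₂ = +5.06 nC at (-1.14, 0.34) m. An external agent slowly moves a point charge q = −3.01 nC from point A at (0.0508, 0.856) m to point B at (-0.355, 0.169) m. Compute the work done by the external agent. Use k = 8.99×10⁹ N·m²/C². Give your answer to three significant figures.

For quasistatic motion the external work equals the change in potential energy: W_ext = qΔV = q(V_B − V_A).
At A: distances to the source charges are 1.69 m, 1.30 m; V_A = Σ kqᵢ/rᵢ = 69.2 V.
At B: distances to the source charges are 0.896 m, 0.803 m; V_B = Σ kqᵢ/rᵢ = 121 V.
ΔV = V_B − V_A = 51.8 V.
W_ext = qΔV = (-3.01×10⁻⁹ C)(51.8 V) = -1.56×10⁻⁷ J.

-1.56×10⁻⁷ J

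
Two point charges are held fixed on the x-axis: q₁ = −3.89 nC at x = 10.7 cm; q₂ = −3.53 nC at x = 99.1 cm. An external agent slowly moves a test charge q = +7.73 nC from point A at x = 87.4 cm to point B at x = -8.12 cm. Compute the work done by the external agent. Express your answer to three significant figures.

For quasistatic motion the external work equals the change in potential energy: W_ext = qΔV = q(V_B − V_A).
At A: distances to the source charges are 0.767 m, 0.117 m; V_A = Σ kqᵢ/rᵢ = -317 V.
At B: distances to the source charges are 0.188 m, 1.07 m; V_B = Σ kqᵢ/rᵢ = -215 V.
ΔV = V_B − V_A = 101 V.
W_ext = qΔV = (7.73×10⁻⁹ C)(101 V) = 7.84×10⁻⁷ J.

7.84×10⁻⁷ J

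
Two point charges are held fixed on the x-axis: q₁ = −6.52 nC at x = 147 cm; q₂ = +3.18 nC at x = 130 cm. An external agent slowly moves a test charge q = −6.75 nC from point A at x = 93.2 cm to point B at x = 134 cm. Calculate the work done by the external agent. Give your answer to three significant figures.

-1.99×10⁻⁶ J

For quasistatic motion the external work equals the change in potential energy: W_ext = qΔV = q(V_B − V_A).
At A: distances to the source charges are 0.538 m, 0.368 m; V_A = Σ kqᵢ/rᵢ = -31.3 V.
At B: distances to the source charges are 0.130 m, 0.0400 m; V_B = Σ kqᵢ/rᵢ = 264 V.
ΔV = V_B − V_A = 295 V.
W_ext = qΔV = (-6.75×10⁻⁹ C)(295 V) = -1.99×10⁻⁶ J.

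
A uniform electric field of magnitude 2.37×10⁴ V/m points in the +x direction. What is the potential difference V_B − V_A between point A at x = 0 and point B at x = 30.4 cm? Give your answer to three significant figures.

-7200 V

In a uniform field, potential decreases in the direction of E: V_B − V_A = −E·Δx.
V_B − V_A = −(2.37×10⁴ V/m)(0.304 m) = -7200 V.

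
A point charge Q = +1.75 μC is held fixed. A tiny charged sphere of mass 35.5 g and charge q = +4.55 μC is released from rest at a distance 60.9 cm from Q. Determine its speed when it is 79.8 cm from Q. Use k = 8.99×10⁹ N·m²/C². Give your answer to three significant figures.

Only the electrostatic force acts, so mechanical energy is conserved: ½mv² = U₁ − U₂ = kQq(1/r₁ − 1/r₂).
U₁ − U₂ = (8.99×10⁹ N·m²/C²)(1.75×10⁻⁶ C)(4.55×10⁻⁶ C)(1/0.609 − 1/0.798) = 0.0278 J.
v = √(2·0.0278/0.0355) = 1.25 m/s.

1.25 m/s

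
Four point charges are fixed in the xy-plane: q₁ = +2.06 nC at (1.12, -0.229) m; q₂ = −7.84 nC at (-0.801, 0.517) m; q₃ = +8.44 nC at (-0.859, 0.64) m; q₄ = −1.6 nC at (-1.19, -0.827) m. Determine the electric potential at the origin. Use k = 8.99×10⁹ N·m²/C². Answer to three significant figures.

The total potential is the scalar sum of each charge's contribution, V = Σ kqᵢ/rᵢ.
Distances from the field point to each charge: r₁ = 1.14 m, r₂ = 0.953 m, r₃ = 1.07 m, r₄ = 1.45 m.
V = k[(2.06×10⁻⁹)/(1.14) + (-7.84×10⁻⁹)/(0.953) + (8.44×10⁻⁹)/(1.07) + (-1.60×10⁻⁹)/(1.45)] = 3.18 V.

3.18 V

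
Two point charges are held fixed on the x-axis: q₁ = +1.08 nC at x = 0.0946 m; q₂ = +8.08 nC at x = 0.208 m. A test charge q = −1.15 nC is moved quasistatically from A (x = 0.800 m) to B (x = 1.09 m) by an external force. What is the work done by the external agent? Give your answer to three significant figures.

5.10×10⁻⁸ J

For quasistatic motion the external work equals the change in potential energy: W_ext = qΔV = q(V_B − V_A).
At A: distances to the source charges are 0.705 m, 0.592 m; V_A = Σ kqᵢ/rᵢ = 136 V.
At B: distances to the source charges are 0.995 m, 0.882 m; V_B = Σ kqᵢ/rᵢ = 92.1 V.
ΔV = V_B − V_A = -44.4 V.
W_ext = qΔV = (-1.15×10⁻⁹ C)(-44.4 V) = 5.10×10⁻⁸ J.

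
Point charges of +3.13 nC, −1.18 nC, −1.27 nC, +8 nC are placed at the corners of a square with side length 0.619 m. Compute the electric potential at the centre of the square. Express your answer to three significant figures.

178 V

Electric potential is a scalar, so the contributions from each charge add algebraically: V = Σ kqᵢ/rᵢ.
The distance from each corner to the centre is a√2/2 = 0.438 m.
V = k[(3.13×10⁻⁹)/(0.438) + (-1.18×10⁻⁹)/(0.438) + (-1.27×10⁻⁹)/(0.438) + (8.00×10⁻⁹)/(0.438)] = 178 V.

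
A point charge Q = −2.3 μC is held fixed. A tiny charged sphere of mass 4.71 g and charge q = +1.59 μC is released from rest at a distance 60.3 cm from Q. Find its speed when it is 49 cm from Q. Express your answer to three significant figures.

Only the electrostatic force acts, so mechanical energy is conserved: ½mv² = U₁ − U₂ = kQq(1/r₁ − 1/r₂).
U₁ − U₂ = (8.99×10⁹ N·m²/C²)(-2.30×10⁻⁶ C)(1.59×10⁻⁶ C)(1/0.603 − 1/0.490) = 0.0126 J.
v = √(2·0.0126/4.71×10⁻³) = 2.31 m/s.

2.31 m/s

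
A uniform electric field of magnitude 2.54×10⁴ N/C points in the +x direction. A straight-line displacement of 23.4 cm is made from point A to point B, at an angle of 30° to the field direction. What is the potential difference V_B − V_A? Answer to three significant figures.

Only the component of displacement along E changes the potential: ΔV = −E·d·cosθ.
ΔV = −(2.54×10⁴ V/m)(0.234 m)cos30° = -5150 V.

-5150 V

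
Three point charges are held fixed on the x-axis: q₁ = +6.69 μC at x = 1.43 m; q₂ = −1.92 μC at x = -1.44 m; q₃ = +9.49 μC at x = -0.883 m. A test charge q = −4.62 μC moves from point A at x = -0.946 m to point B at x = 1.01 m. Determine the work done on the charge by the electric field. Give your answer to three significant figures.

-5.37 J

The work done by the electric force is W_field = −ΔU = −q(V_B − V_A) = q(V_A − V_B).
At A: distances to the source charges are 2.38 m, 0.494 m, 0.0630 m; V_A = Σ kqᵢ/rᵢ = 1.34×10⁶ V.
At B: distances to the source charges are 0.420 m, 2.45 m, 1.89 m; V_B = Σ kqᵢ/rᵢ = 1.81×10⁵ V.
ΔV = V_B − V_A = -1.16×10⁶ V.
W_field = −qΔV = −(-4.62×10⁻⁶ C)(-1.16×10⁶ V) = -5.37 J.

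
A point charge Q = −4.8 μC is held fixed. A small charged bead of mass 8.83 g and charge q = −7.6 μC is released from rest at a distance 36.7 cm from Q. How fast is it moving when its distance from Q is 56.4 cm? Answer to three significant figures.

Only the electrostatic force acts, so mechanical energy is conserved: ½mv² = U₁ − U₂ = kQq(1/r₁ − 1/r₂).
U₁ − U₂ = (8.99×10⁹ N·m²/C²)(-4.80×10⁻⁶ C)(-7.60×10⁻⁶ C)(1/0.367 − 1/0.564) = 0.312 J.
v = √(2·0.312/8.83×10⁻³) = 8.41 m/s.

8.41 m/s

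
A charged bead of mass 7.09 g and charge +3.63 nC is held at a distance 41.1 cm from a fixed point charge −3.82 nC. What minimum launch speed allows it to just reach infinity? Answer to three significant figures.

To just escape, total mechanical energy must reach zero at infinity: ½mv²_min + U = 0, so ½mv²_min = −U = |kQq|/r.
|U| = |kQq|/r = (8.99×10⁹ N·m²/C²)(3.82×10⁻⁹)(3.63×10⁻⁹)/(0.411) = 3.03×10⁻⁷ J.
v_min = √(2|U|/m) = √(2·3.03×10⁻⁷/7.09×10⁻³) = 9.25×10⁻³ m/s.

9.25×10⁻³ m/s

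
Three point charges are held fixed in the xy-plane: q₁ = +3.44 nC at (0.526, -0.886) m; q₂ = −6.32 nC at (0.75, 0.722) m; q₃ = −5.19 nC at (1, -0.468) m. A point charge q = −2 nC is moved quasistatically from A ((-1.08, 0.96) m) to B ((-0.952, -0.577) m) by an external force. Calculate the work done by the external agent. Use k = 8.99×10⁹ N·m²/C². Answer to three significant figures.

For quasistatic motion the external work equals the change in potential energy: W_ext = qΔV = q(V_B − V_A).
At A: distances to the source charges are 2.45 m, 1.85 m, 2.52 m; V_A = Σ kqᵢ/rᵢ = -36.6 V.
At B: distances to the source charges are 1.51 m, 2.14 m, 1.96 m; V_B = Σ kqᵢ/rᵢ = -29.9 V.
ΔV = V_B − V_A = 6.72 V.
W_ext = qΔV = (-2.00×10⁻⁹ C)(6.72 V) = -1.34×10⁻⁸ J.

-1.34×10⁻⁸ J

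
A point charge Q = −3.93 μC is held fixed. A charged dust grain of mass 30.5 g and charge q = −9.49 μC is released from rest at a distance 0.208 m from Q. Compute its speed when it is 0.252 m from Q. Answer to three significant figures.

Only the electrostatic force acts, so mechanical energy is conserved: ½mv² = U₁ − U₂ = kQq(1/r₁ − 1/r₂).
U₁ − U₂ = (8.99×10⁹ N·m²/C²)(-3.93×10⁻⁶ C)(-9.49×10⁻⁶ C)(1/0.208 − 1/0.252) = 0.281 J.
v = √(2·0.281/0.0305) = 4.30 m/s.

4.30 m/s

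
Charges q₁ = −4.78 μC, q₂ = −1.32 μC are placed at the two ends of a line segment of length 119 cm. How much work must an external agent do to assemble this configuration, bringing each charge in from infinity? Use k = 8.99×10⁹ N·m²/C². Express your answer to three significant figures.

0.0477 J

The assembly work is the sum of pairwise potential energies, U = Σ_{i<j} kqᵢqⱼ/rᵢⱼ.
The separation is r = 1.19 m.
U = (0.0477) = 0.0477 J.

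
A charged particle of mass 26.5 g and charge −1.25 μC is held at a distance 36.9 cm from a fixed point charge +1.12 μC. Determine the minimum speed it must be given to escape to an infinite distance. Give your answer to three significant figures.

1.60 m/s

To just escape, total mechanical energy must reach zero at infinity: ½mv²_min + U = 0, so ½mv²_min = −U = |kQq|/r.
|U| = |kQq|/r = (8.99×10⁹ N·m²/C²)(1.12×10⁻⁶)(1.25×10⁻⁶)/(0.369) = 0.0341 J.
v_min = √(2|U|/m) = √(2·0.0341/0.0265) = 1.60 m/s.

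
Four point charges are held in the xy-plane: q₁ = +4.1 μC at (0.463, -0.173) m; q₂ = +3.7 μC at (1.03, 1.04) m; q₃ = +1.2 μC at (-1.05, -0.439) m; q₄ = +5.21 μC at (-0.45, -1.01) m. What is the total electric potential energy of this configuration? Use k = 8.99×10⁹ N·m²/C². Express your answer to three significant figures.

0.438 J

The assembly work is the sum of pairwise potential energies, U = Σ_{i<j} kqᵢqⱼ/rᵢⱼ.
Pair separations: r₁₂ = 1.34 m, r₁₃ = 1.54 m, r₁₄ = 1.24 m, r₂₃ = 2.55 m, r₂₄ = 2.53 m, r₃₄ = 0.828 m.
Summing all 6 pair terms gives U = 0.438 J.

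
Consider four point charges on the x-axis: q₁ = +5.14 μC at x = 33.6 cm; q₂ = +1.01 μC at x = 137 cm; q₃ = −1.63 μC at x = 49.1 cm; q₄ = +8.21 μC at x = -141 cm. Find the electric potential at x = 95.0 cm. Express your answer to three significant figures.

The total potential is the scalar sum of each charge's contribution, V = Σ kqᵢ/rᵢ.
Distances from the field point to each charge: r₁ = 0.614 m, r₂ = 0.420 m, r₃ = 0.459 m, r₄ = 2.36 m.
V = k[(5.14×10⁻⁶)/(0.614) + (1.01×10⁻⁶)/(0.420) + (-1.63×10⁻⁶)/(0.459) + (8.21×10⁻⁶)/(2.36)] = 9.62×10⁴ V.

9.62×10⁴ V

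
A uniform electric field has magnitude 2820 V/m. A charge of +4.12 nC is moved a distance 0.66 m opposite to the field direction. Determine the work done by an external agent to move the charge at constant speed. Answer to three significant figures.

7.67×10⁻⁶ J

The potential change for a displacement 0.66 m opposite to the field direction is ΔV = +Ed = 1860 V.
W_ext = qΔV = 7.67×10⁻⁶ J.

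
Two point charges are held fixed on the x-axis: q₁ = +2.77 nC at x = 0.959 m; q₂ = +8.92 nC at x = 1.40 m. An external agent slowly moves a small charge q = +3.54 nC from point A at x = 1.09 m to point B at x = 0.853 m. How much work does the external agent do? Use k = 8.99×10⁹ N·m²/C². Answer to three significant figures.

For quasistatic motion the external work equals the change in potential energy: W_ext = qΔV = q(V_B − V_A).
At A: distances to the source charges are 0.131 m, 0.310 m; V_A = Σ kqᵢ/rᵢ = 449 V.
At B: distances to the source charges are 0.106 m, 0.547 m; V_B = Σ kqᵢ/rᵢ = 382 V.
ΔV = V_B − V_A = -67.2 V.
W_ext = qΔV = (3.54×10⁻⁹ C)(-67.2 V) = -2.38×10⁻⁷ J.

-2.38×10⁻⁷ J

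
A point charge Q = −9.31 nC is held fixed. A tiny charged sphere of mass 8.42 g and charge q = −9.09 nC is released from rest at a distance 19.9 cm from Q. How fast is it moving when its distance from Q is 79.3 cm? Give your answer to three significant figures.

0.0261 m/s

Only the electrostatic force acts, so mechanical energy is conserved: ½mv² = U₁ − U₂ = kQq(1/r₁ − 1/r₂).
U₁ − U₂ = (8.99×10⁹ N·m²/C²)(-9.31×10⁻⁹ C)(-9.09×10⁻⁹ C)(1/0.199 − 1/0.793) = 2.86×10⁻⁶ J.
v = √(2·2.86×10⁻⁶/8.42×10⁻³) = 0.0261 m/s.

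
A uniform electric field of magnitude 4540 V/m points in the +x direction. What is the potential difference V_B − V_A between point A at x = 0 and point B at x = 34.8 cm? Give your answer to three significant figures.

In a uniform field, potential decreases in the direction of E: V_B − V_A = −E·Δx.
V_B − V_A = −(4540 V/m)(0.348 m) = -1580 V.

-1580 V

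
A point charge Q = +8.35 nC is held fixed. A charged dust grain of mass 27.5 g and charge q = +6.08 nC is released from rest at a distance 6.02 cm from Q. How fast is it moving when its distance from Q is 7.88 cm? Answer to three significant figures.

0.0114 m/s

Only the electrostatic force acts, so mechanical energy is conserved: ½mv² = U₁ − U₂ = kQq(1/r₁ − 1/r₂).
U₁ − U₂ = (8.99×10⁹ N·m²/C²)(8.35×10⁻⁹ C)(6.08×10⁻⁹ C)(1/0.0602 − 1/0.0788) = 1.79×10⁻⁶ J.
v = √(2·1.79×10⁻⁶/0.0275) = 0.0114 m/s.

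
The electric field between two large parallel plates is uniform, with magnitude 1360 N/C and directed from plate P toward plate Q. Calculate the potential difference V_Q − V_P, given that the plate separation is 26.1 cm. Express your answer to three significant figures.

-355 V

In a uniform field, potential decreases in the direction of E: ΔV = −E·d for a displacement d parallel to E.
Going from P to Q is a displacement of 26.1 cm along the field, so V_Q − V_P = −Ed = -355 V.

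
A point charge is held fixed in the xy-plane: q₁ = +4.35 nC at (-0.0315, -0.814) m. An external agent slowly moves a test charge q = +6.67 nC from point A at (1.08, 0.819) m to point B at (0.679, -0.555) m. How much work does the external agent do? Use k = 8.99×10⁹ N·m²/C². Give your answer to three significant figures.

For quasistatic motion the external work equals the change in potential energy: W_ext = qΔV = q(V_B − V_A).
At A: distance to the source charge is 1.98 m; V_A = kq₁/r = 19.8 V.
At B: distance to the source charge is 0.756 m; V_B = kq₁/r = 51.7 V.
ΔV = V_B − V_A = 31.9 V.
W_ext = qΔV = (6.67×10⁻⁹ C)(31.9 V) = 2.13×10⁻⁷ J.

2.13×10⁻⁷ J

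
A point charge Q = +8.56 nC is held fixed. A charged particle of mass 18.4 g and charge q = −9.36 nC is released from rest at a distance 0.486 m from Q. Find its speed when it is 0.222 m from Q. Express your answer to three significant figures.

Only the electrostatic force acts, so mechanical energy is conserved: ½mv² = U₁ − U₂ = kQq(1/r₁ − 1/r₂).
U₁ − U₂ = (8.99×10⁹ N·m²/C²)(8.56×10⁻⁹ C)(-9.36×10⁻⁹ C)(1/0.486 − 1/0.222) = 1.76×10⁻⁶ J.
v = √(2·1.76×10⁻⁶/0.0184) = 0.0138 m/s.

0.0138 m/s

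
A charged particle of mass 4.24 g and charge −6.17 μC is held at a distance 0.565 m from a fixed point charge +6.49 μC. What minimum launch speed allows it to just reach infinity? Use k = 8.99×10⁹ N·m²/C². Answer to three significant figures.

17.3 m/s

To just escape, total mechanical energy must reach zero at infinity: ½mv²_min + U = 0, so ½mv²_min = −U = |kQq|/r.
|U| = |kQq|/r = (8.99×10⁹ N·m²/C²)(6.49×10⁻⁶)(6.17×10⁻⁶)/(0.565) = 0.637 J.
v_min = √(2|U|/m) = √(2·0.637/4.24×10⁻³) = 17.3 m/s.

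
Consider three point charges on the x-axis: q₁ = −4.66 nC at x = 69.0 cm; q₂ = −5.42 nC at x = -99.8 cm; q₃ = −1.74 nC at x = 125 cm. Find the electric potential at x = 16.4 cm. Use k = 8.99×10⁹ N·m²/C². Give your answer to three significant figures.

Electric potential is a scalar, so the contributions from each charge add algebraically: V = Σ kqᵢ/rᵢ.
Distances from the field point to each charge: r₁ = 0.526 m, r₂ = 1.16 m, r₃ = 1.09 m.
V = k[(-4.66×10⁻⁹)/(0.526) + (-5.42×10⁻⁹)/(1.16) + (-1.74×10⁻⁹)/(1.09)] = -136 V.

-136 V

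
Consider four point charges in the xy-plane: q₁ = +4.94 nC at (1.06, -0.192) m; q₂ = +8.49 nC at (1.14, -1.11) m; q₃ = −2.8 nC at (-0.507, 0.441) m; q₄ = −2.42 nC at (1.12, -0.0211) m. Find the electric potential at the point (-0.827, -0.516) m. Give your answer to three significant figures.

Electric potential is a scalar, so the contributions from each charge add algebraically: V = Σ kqᵢ/rᵢ.
Distances from the field point to each charge: r₁ = 1.91 m, r₂ = 2.05 m, r₃ = 1.01 m, r₄ = 2.01 m.
V = k[(4.94×10⁻⁹)/(1.91) + (8.49×10⁻⁹)/(2.05) + (-2.80×10⁻⁹)/(1.01) + (-2.42×10⁻⁹)/(2.01)] = 24.6 V.

24.6 V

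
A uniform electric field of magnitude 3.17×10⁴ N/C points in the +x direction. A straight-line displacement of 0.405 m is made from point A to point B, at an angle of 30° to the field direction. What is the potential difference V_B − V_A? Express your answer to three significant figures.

-1.11×10⁴ V

Only the component of displacement along E changes the potential: ΔV = −E·d·cosθ.
ΔV = −(3.17×10⁴ V/m)(0.405 m)cos30° = -1.11×10⁴ V.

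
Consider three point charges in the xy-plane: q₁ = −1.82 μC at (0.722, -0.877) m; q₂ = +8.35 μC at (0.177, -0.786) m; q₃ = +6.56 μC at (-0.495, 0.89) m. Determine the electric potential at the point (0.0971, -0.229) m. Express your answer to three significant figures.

Electric potential is a scalar, so the contributions from each charge add algebraically: V = Σ kqᵢ/rᵢ.
Distances from the field point to each charge: r₁ = 0.900 m, r₂ = 0.563 m, r₃ = 1.27 m.
V = k[(-1.82×10⁻⁶)/(0.900) + (8.35×10⁻⁶)/(0.563) + (6.56×10⁻⁶)/(1.27)] = 1.62×10⁵ V.

1.62×10⁵ V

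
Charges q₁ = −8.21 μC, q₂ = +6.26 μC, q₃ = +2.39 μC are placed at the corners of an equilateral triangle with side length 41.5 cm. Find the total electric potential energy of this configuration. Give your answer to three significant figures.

The assembly work is the sum of pairwise potential energies, U = Σ_{i<j} kqᵢqⱼ/rᵢⱼ.
All three pair separations equal the side length, 0.415 m.
U = (-1.11) + (-0.425) + (0.324) = -1.21 J.

-1.21 J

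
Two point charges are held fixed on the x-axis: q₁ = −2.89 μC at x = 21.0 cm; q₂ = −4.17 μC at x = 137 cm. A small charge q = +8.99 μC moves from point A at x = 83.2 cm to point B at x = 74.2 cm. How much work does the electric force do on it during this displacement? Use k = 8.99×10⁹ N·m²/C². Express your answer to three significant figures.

The work done by the electric force is W_field = −ΔU = −q(V_B − V_A) = q(V_A − V_B).
At A: distances to the source charges are 0.622 m, 0.538 m; V_A = Σ kqᵢ/rᵢ = -1.11×10⁵ V.
At B: distances to the source charges are 0.532 m, 0.628 m; V_B = Σ kqᵢ/rᵢ = -1.09×10⁵ V.
ΔV = V_B − V_A = 2920 V.
W_field = −qΔV = −(8.99×10⁻⁶ C)(2920 V) = -0.0262 J.

-0.0262 J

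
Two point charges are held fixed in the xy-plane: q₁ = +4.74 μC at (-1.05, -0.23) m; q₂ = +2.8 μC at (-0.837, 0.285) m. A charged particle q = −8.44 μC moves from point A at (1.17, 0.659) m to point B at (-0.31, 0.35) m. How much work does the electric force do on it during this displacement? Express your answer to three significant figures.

The work done by the electric force is W_field = −ΔU = −q(V_B − V_A) = q(V_A − V_B).
At A: distances to the source charges are 2.39 m, 2.04 m; V_A = Σ kqᵢ/rᵢ = 3.01×10⁴ V.
At B: distances to the source charges are 0.940 m, 0.531 m; V_B = Σ kqᵢ/rᵢ = 9.27×10⁴ V.
ΔV = V_B − V_A = 6.26×10⁴ V.
W_field = −qΔV = −(-8.44×10⁻⁶ C)(6.26×10⁴ V) = 0.528 J.

0.528 J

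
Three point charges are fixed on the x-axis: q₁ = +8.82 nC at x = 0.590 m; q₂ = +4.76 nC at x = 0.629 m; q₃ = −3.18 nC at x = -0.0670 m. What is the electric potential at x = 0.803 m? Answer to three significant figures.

Electric potential is a scalar, so the contributions from each charge add algebraically: V = Σ kqᵢ/rᵢ.
Distances from the field point to each charge: r₁ = 0.213 m, r₂ = 0.174 m, r₃ = 0.870 m.
V = k[(8.82×10⁻⁹)/(0.213) + (4.76×10⁻⁹)/(0.174) + (-3.18×10⁻⁹)/(0.870)] = 585 V.

585 V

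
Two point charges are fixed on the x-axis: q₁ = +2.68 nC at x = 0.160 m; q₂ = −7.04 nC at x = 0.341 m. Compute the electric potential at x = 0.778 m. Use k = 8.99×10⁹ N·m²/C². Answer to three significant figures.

-106 V

The total potential is the scalar sum of each charge's contribution, V = Σ kqᵢ/rᵢ.
Distances from the field point to each charge: r₁ = 0.618 m, r₂ = 0.437 m.
V = k[(2.68×10⁻⁹)/(0.618) + (-7.04×10⁻⁹)/(0.437)] = -106 V.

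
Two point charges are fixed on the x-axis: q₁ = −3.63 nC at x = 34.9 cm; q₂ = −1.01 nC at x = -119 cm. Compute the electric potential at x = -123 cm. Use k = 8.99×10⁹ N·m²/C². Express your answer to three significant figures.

Electric potential is a scalar, so the contributions from each charge add algebraically: V = Σ kqᵢ/rᵢ.
Distances from the field point to each charge: r₁ = 1.58 m, r₂ = 0.0400 m.
V = k[(-3.63×10⁻⁹)/(1.58) + (-1.01×10⁻⁹)/(0.0400)] = -248 V.

-248 V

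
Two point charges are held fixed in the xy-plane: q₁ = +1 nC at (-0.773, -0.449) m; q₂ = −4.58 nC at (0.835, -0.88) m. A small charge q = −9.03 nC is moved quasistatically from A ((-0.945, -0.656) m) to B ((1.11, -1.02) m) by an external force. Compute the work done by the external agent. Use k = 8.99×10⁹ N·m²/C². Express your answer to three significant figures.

For quasistatic motion the external work equals the change in potential energy: W_ext = qΔV = q(V_B − V_A).
At A: distances to the source charges are 0.269 m, 1.79 m; V_A = Σ kqᵢ/rᵢ = 10.5 V.
At B: distances to the source charges are 1.97 m, 0.309 m; V_B = Σ kqᵢ/rᵢ = -129 V.
ΔV = V_B − V_A = -139 V.
W_ext = qΔV = (-9.03×10⁻⁹ C)(-139 V) = 1.26×10⁻⁶ J.

1.26×10⁻⁶ J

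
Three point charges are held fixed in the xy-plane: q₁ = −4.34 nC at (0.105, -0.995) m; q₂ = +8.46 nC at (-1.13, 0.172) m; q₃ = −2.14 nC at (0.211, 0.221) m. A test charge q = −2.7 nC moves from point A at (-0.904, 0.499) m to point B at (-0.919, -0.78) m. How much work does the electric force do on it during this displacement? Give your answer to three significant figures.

-3.37×10⁻⁷ J

The work done by the electric force is W_field = −ΔU = −q(V_B − V_A) = q(V_A − V_B).
At A: distances to the source charges are 1.80 m, 0.397 m, 1.15 m; V_A = Σ kqᵢ/rᵢ = 153 V.
At B: distances to the source charges are 1.05 m, 0.975 m, 1.51 m; V_B = Σ kqᵢ/rᵢ = 28.0 V.
ΔV = V_B − V_A = -125 V.
W_field = −qΔV = −(-2.70×10⁻⁹ C)(-125 V) = -3.37×10⁻⁷ J.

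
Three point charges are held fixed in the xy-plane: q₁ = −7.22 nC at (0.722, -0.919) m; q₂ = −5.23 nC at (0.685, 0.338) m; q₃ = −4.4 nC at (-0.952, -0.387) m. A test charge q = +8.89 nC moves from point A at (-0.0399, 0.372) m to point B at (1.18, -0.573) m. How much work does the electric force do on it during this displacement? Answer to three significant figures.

The work done by the electric force is W_field = −ΔU = −q(V_B − V_A) = q(V_A − V_B).
At A: distances to the source charges are 1.50 m, 0.726 m, 1.19 m; V_A = Σ kqᵢ/rᵢ = -141 V.
At B: distances to the source charges are 0.574 m, 1.04 m, 2.14 m; V_B = Σ kqᵢ/rᵢ = -177 V.
ΔV = V_B − V_A = -35.5 V.
W_field = −qΔV = −(8.89×10⁻⁹ C)(-35.5 V) = 3.15×10⁻⁷ J.

3.15×10⁻⁷ J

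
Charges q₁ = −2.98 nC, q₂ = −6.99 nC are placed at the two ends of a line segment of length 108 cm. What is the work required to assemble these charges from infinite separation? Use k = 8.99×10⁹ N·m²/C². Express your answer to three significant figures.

The work to assemble the configuration equals its total potential energy, U = Σ kqᵢqⱼ/rᵢⱼ over all pairs.
The separation is r = 1.08 m.
U = (1.73×10⁻⁷) = 1.73×10⁻⁷ J.

1.73×10⁻⁷ J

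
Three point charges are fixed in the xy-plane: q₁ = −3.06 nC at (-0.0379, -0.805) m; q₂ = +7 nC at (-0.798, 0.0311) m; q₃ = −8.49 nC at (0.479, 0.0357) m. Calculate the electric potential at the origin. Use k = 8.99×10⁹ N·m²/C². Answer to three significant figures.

-114 V

The total potential is the scalar sum of each charge's contribution, V = Σ kqᵢ/rᵢ.
Distances from the field point to each charge: r₁ = 0.806 m, r₂ = 0.799 m, r₃ = 0.480 m.
V = k[(-3.06×10⁻⁹)/(0.806) + (7.00×10⁻⁹)/(0.799) + (-8.49×10⁻⁹)/(0.480)] = -114 V.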